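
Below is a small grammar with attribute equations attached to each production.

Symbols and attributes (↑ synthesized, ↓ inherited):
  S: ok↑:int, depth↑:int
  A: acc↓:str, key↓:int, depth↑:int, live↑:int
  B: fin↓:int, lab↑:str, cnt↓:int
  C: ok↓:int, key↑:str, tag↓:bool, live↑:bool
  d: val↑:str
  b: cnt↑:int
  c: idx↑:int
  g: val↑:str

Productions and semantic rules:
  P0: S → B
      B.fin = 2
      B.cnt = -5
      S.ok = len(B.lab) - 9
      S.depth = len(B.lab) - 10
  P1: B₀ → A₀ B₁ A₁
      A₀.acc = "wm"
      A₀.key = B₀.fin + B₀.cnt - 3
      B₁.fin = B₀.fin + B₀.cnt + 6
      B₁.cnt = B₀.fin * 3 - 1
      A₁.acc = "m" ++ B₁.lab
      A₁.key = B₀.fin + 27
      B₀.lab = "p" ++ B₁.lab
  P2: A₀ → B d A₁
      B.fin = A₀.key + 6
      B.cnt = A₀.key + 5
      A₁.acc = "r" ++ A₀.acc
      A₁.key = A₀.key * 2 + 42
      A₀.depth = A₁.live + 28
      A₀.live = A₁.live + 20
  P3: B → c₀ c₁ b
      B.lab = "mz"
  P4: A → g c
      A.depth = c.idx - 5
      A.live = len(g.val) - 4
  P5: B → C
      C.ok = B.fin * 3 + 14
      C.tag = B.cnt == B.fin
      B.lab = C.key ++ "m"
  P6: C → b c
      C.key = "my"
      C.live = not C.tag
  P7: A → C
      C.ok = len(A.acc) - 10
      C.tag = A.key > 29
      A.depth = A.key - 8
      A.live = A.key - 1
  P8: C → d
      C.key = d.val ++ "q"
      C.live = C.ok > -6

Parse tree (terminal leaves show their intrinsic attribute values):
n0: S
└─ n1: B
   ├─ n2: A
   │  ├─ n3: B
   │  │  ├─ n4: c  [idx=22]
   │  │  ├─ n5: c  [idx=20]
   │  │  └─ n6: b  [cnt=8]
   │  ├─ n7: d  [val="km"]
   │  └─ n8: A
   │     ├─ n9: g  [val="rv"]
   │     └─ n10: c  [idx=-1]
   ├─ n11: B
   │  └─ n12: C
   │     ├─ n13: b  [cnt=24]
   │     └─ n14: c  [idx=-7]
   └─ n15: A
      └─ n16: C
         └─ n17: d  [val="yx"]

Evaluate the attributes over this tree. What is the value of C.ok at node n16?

-6

1. n1.fin = 2  [2]
2. n1.cnt = -5  [-5]
3. n2.acc = "wm"  ["wm"]
4. n2.key = -6  [B₀.fin + B₀.cnt - 3]
5. n3.fin = 0  [A₀.key + 6]
6. n3.cnt = -1  [A₀.key + 5]
7. n4.idx = 22  [terminal]
8. n5.idx = 20  [terminal]
9. n6.cnt = 8  [terminal]
10. n3.lab = "mz"  ["mz"]
11. n7.val = "km"  [terminal]
12. n8.acc = "rwm"  ["r" ++ A₀.acc]
13. n8.key = 30  [A₀.key * 2 + 42]
14. n9.val = "rv"  [terminal]
15. n10.idx = -1  [terminal]
16. n8.depth = -6  [c.idx - 5]
17. n8.live = -2  [len(g.val) - 4]
18. n2.depth = 26  [A₁.live + 28]
19. n2.live = 18  [A₁.live + 20]
20. n11.fin = 3  [B₀.fin + B₀.cnt + 6]
21. n11.cnt = 5  [B₀.fin * 3 - 1]
22. n12.ok = 23  [B.fin * 3 + 14]
23. n12.tag = false  [B.cnt == B.fin]
24. n13.cnt = 24  [terminal]
25. n14.idx = -7  [terminal]
26. n12.key = "my"  ["my"]
27. n12.live = true  [not C.tag]
28. n11.lab = "mym"  [C.key ++ "m"]
29. n15.acc = "mmym"  ["m" ++ B₁.lab]
30. n15.key = 29  [B₀.fin + 27]
31. n16.ok = -6  [len(A.acc) - 10]
32. n16.tag = false  [A.key > 29]
33. n17.val = "yx"  [terminal]
34. n16.key = "yxq"  [d.val ++ "q"]
35. n16.live = false  [C.ok > -6]
36. n15.depth = 21  [A.key - 8]
37. n15.live = 28  [A.key - 1]
38. n1.lab = "pmym"  ["p" ++ B₁.lab]
39. n0.ok = -5  [len(B.lab) - 9]
40. n0.depth = -6  [len(B.lab) - 10]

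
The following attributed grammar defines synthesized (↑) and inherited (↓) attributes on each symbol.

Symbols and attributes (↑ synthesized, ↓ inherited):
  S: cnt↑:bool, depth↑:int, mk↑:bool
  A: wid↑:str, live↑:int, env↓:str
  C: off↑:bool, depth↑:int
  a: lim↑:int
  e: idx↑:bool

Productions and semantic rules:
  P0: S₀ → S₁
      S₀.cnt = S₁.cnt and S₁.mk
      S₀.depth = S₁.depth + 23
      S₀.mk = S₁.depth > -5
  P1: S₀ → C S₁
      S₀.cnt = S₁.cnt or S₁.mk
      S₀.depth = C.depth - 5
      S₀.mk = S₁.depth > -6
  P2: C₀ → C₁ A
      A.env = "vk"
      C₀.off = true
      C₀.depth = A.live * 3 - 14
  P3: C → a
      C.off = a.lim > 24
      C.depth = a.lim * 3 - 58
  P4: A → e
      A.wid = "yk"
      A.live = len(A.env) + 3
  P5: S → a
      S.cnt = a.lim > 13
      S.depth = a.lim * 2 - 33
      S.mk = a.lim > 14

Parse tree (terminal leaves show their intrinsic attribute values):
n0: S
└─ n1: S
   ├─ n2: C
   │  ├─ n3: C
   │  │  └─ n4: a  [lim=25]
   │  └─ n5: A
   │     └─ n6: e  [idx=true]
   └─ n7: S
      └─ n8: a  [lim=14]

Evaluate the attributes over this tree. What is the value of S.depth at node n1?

1. n4.lim = 25  [terminal]
2. n3.off = true  [a.lim > 24]
3. n3.depth = 17  [a.lim * 3 - 58]
4. n5.env = "vk"  ["vk"]
5. n6.idx = true  [terminal]
6. n5.wid = "yk"  ["yk"]
7. n5.live = 5  [len(A.env) + 3]
8. n2.off = true  [true]
9. n2.depth = 1  [A.live * 3 - 14]
10. n8.lim = 14  [terminal]
11. n7.cnt = true  [a.lim > 13]
12. n7.depth = -5  [a.lim * 2 - 33]
13. n7.mk = false  [a.lim > 14]
14. n1.cnt = true  [S₁.cnt or S₁.mk]
15. n1.depth = -4  [C.depth - 5]
16. n1.mk = true  [S₁.depth > -6]
17. n0.cnt = true  [S₁.cnt and S₁.mk]
18. n0.depth = 19  [S₁.depth + 23]
19. n0.mk = true  [S₁.depth > -5]

-4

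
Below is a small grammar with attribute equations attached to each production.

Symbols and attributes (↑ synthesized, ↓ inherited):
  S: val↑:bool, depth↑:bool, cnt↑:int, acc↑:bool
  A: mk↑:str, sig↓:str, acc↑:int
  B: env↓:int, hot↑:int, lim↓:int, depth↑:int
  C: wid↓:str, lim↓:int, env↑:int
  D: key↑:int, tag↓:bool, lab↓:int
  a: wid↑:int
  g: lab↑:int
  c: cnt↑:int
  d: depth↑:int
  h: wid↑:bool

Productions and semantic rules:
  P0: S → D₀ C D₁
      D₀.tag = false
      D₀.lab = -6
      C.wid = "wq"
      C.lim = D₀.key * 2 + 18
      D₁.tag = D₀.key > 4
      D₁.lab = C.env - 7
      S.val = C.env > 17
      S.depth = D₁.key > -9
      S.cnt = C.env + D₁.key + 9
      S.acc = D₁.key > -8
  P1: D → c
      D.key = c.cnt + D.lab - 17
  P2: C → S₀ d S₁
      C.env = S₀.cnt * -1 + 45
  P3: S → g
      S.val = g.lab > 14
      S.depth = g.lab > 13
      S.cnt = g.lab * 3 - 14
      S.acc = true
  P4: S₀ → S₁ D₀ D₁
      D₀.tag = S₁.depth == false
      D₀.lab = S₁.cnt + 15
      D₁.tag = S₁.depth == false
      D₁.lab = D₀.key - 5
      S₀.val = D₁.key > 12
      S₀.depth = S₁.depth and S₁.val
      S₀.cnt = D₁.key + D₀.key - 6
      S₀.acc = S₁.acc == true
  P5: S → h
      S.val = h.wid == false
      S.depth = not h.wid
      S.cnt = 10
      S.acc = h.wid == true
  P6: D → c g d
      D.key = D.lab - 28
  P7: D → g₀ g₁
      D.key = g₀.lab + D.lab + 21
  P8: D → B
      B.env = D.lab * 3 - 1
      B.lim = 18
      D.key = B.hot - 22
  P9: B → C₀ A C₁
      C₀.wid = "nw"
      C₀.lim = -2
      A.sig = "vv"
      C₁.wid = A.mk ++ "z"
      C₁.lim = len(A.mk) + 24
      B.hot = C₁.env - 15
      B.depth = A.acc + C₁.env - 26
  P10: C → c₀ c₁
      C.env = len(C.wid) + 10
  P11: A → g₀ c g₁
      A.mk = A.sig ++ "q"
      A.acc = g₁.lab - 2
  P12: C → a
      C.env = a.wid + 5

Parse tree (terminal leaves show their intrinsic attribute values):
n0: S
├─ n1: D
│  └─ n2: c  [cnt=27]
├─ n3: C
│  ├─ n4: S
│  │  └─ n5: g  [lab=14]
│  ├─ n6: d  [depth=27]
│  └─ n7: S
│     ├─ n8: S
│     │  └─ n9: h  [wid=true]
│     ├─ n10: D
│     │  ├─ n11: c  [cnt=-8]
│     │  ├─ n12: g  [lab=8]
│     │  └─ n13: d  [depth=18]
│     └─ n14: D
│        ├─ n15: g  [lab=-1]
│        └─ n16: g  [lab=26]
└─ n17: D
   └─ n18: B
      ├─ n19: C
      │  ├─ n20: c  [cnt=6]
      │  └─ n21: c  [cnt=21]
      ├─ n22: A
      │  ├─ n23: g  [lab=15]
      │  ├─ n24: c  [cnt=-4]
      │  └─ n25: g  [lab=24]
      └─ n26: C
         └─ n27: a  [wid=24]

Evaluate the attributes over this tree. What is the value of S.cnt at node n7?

1. n1.tag = false  [false]
2. n1.lab = -6  [-6]
3. n2.cnt = 27  [terminal]
4. n1.key = 4  [c.cnt + D.lab - 17]
5. n3.wid = "wq"  ["wq"]
6. n3.lim = 26  [D₀.key * 2 + 18]
7. n5.lab = 14  [terminal]
8. n4.val = false  [g.lab > 14]
9. n4.depth = true  [g.lab > 13]
10. n4.cnt = 28  [g.lab * 3 - 14]
11. n4.acc = true  [true]
12. n6.depth = 27  [terminal]
13. n9.wid = true  [terminal]
14. n8.val = false  [h.wid == false]
15. n8.depth = false  [not h.wid]
16. n8.cnt = 10  [10]
17. n8.acc = true  [h.wid == true]
18. n10.tag = true  [S₁.depth == false]
19. n10.lab = 25  [S₁.cnt + 15]
20. n11.cnt = -8  [terminal]
21. n12.lab = 8  [terminal]
22. n13.depth = 18  [terminal]
23. n10.key = -3  [D.lab - 28]
24. n14.tag = true  [S₁.depth == false]
25. n14.lab = -8  [D₀.key - 5]
26. n15.lab = -1  [terminal]
27. n16.lab = 26  [terminal]
28. n14.key = 12  [g₀.lab + D.lab + 21]
29. n7.val = false  [D₁.key > 12]
30. n7.depth = false  [S₁.depth and S₁.val]
31. n7.cnt = 3  [D₁.key + D₀.key - 6]
32. n7.acc = true  [S₁.acc == true]
33. n3.env = 17  [S₀.cnt * -1 + 45]
34. n17.tag = false  [D₀.key > 4]
35. n17.lab = 10  [C.env - 7]
36. n18.env = 29  [D.lab * 3 - 1]
37. n18.lim = 18  [18]
38. n19.wid = "nw"  ["nw"]
39. n19.lim = -2  [-2]
40. n20.cnt = 6  [terminal]
41. n21.cnt = 21  [terminal]
42. n19.env = 12  [len(C.wid) + 10]
43. n22.sig = "vv"  ["vv"]
44. n23.lab = 15  [terminal]
45. n24.cnt = -4  [terminal]
46. n25.lab = 24  [terminal]
47. n22.mk = "vvq"  [A.sig ++ "q"]
48. n22.acc = 22  [g₁.lab - 2]
49. n26.wid = "vvqz"  [A.mk ++ "z"]
50. n26.lim = 27  [len(A.mk) + 24]
51. n27.wid = 24  [terminal]
52. n26.env = 29  [a.wid + 5]
53. n18.hot = 14  [C₁.env - 15]
54. n18.depth = 25  [A.acc + C₁.env - 26]
55. n17.key = -8  [B.hot - 22]
56. n0.val = false  [C.env > 17]
57. n0.depth = true  [D₁.key > -9]
58. n0.cnt = 18  [C.env + D₁.key + 9]
59. n0.acc = false  [D₁.key > -8]

3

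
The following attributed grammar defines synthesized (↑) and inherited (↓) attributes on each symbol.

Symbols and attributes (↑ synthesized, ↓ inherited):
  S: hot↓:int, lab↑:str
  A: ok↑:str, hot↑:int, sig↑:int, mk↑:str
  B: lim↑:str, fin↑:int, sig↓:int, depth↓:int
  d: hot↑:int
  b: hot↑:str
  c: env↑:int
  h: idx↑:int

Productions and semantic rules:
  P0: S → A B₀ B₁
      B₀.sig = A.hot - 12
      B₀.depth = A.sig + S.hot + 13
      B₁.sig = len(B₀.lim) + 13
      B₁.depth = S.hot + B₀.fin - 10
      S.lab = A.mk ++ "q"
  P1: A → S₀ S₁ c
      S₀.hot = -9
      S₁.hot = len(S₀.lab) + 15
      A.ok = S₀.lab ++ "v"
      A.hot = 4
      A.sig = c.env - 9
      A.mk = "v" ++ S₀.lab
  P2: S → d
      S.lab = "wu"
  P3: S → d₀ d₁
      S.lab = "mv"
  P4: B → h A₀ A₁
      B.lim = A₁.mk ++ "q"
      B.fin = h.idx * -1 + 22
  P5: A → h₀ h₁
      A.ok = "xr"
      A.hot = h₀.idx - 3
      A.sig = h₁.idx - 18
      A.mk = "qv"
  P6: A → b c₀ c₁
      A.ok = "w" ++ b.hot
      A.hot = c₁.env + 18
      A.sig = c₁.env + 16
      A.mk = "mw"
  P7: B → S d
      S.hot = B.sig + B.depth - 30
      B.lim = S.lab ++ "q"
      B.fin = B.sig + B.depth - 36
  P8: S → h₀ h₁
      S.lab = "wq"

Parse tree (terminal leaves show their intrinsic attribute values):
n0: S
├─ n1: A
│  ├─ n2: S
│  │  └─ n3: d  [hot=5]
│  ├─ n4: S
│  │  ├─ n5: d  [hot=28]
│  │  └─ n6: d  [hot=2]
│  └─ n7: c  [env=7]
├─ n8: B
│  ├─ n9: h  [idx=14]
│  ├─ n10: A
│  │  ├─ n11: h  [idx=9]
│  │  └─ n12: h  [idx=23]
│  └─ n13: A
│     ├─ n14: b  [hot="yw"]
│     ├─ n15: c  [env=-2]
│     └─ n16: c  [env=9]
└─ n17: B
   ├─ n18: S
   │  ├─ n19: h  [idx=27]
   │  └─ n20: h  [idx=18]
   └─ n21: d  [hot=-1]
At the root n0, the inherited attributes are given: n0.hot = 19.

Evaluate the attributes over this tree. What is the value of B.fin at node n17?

1. n0.hot = 19  [given at root]
2. n2.hot = -9  [-9]
3. n3.hot = 5  [terminal]
4. n2.lab = "wu"  ["wu"]
5. n4.hot = 17  [len(S₀.lab) + 15]
6. n5.hot = 28  [terminal]
7. n6.hot = 2  [terminal]
8. n4.lab = "mv"  ["mv"]
9. n7.env = 7  [terminal]
10. n1.ok = "wuv"  [S₀.lab ++ "v"]
11. n1.hot = 4  [4]
12. n1.sig = -2  [c.env - 9]
13. n1.mk = "vwu"  ["v" ++ S₀.lab]
14. n8.sig = -8  [A.hot - 12]
15. n8.depth = 30  [A.sig + S.hot + 13]
16. n9.idx = 14  [terminal]
17. n11.idx = 9  [terminal]
18. n12.idx = 23  [terminal]
19. n10.ok = "xr"  ["xr"]
20. n10.hot = 6  [h₀.idx - 3]
21. n10.sig = 5  [h₁.idx - 18]
22. n10.mk = "qv"  ["qv"]
23. n14.hot = "yw"  [terminal]
24. n15.env = -2  [terminal]
25. n16.env = 9  [terminal]
26. n13.ok = "wyw"  ["w" ++ b.hot]
27. n13.hot = 27  [c₁.env + 18]
28. n13.sig = 25  [c₁.env + 16]
29. n13.mk = "mw"  ["mw"]
30. n8.lim = "mwq"  [A₁.mk ++ "q"]
31. n8.fin = 8  [h.idx * -1 + 22]
32. n17.sig = 16  [len(B₀.lim) + 13]
33. n17.depth = 17  [S.hot + B₀.fin - 10]
34. n18.hot = 3  [B.sig + B.depth - 30]
35. n19.idx = 27  [terminal]
36. n20.idx = 18  [terminal]
37. n18.lab = "wq"  ["wq"]
38. n21.hot = -1  [terminal]
39. n17.lim = "wqq"  [S.lab ++ "q"]
40. n17.fin = -3  [B.sig + B.depth - 36]
41. n0.lab = "vwuq"  [A.mk ++ "q"]

-3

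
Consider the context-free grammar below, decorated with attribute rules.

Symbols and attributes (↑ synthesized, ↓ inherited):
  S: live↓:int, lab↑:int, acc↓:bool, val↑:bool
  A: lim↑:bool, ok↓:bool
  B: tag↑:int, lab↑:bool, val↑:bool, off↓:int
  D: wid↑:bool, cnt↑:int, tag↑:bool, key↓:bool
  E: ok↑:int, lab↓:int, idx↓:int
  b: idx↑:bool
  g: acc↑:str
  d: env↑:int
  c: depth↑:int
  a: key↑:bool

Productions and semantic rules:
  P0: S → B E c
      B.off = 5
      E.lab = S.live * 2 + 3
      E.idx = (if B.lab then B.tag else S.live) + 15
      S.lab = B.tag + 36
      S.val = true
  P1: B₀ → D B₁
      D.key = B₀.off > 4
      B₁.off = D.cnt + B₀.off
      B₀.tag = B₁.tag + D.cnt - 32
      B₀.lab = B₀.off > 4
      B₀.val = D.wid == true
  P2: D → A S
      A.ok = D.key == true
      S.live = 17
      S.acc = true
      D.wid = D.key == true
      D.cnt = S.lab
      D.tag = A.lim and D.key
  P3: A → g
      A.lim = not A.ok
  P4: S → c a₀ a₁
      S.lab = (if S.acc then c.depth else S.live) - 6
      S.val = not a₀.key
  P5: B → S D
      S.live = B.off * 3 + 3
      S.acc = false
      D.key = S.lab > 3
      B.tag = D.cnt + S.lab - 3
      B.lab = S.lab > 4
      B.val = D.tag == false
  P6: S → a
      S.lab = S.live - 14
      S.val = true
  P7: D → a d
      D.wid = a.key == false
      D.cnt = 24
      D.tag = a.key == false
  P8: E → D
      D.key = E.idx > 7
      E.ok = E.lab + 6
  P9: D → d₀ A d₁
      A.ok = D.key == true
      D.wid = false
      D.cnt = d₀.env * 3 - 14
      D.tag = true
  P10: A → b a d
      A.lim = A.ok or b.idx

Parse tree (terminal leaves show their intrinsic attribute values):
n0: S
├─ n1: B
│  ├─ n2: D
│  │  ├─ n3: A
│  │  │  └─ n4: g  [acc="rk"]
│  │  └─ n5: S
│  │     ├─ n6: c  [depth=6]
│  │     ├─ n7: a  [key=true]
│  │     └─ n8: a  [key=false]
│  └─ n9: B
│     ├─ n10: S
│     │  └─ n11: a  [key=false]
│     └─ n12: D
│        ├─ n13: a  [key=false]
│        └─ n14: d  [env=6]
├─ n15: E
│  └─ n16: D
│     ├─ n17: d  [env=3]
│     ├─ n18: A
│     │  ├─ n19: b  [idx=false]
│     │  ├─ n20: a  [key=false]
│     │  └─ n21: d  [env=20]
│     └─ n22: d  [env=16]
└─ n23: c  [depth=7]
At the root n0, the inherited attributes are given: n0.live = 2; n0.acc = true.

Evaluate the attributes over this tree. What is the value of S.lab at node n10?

1. n0.live = 2  [given at root]
2. n0.acc = true  [given at root]
3. n1.off = 5  [5]
4. n2.key = true  [B₀.off > 4]
5. n3.ok = true  [D.key == true]
6. n4.acc = "rk"  [terminal]
7. n3.lim = false  [not A.ok]
8. n5.live = 17  [17]
9. n5.acc = true  [true]
10. n6.depth = 6  [terminal]
11. n7.key = true  [terminal]
12. n8.key = false  [terminal]
13. n5.lab = 0  [(if S.acc then c.depth else S.live) - 6]
14. n5.val = false  [not a₀.key]
15. n2.wid = true  [D.key == true]
16. n2.cnt = 0  [S.lab]
17. n2.tag = false  [A.lim and D.key]
18. n9.off = 5  [D.cnt + B₀.off]
19. n10.live = 18  [B.off * 3 + 3]
20. n10.acc = false  [false]
21. n11.key = false  [terminal]
22. n10.lab = 4  [S.live - 14]
23. n10.val = true  [true]
24. n12.key = true  [S.lab > 3]
25. n13.key = false  [terminal]
26. n14.env = 6  [terminal]
27. n12.wid = true  [a.key == false]
28. n12.cnt = 24  [24]
29. n12.tag = true  [a.key == false]
30. n9.tag = 25  [D.cnt + S.lab - 3]
31. n9.lab = false  [S.lab > 4]
32. n9.val = false  [D.tag == false]
33. n1.tag = -7  [B₁.tag + D.cnt - 32]
34. n1.lab = true  [B₀.off > 4]
35. n1.val = true  [D.wid == true]
36. n15.lab = 7  [S.live * 2 + 3]
37. n15.idx = 8  [(if B.lab then B.tag else S.live) + 15]
38. n16.key = true  [E.idx > 7]
39. n17.env = 3  [terminal]
40. n18.ok = true  [D.key == true]
41. n19.idx = false  [terminal]
42. n20.key = false  [terminal]
43. n21.env = 20  [terminal]
44. n18.lim = true  [A.ok or b.idx]
45. n22.env = 16  [terminal]
46. n16.wid = false  [false]
47. n16.cnt = -5  [d₀.env * 3 - 14]
48. n16.tag = true  [true]
49. n15.ok = 13  [E.lab + 6]
50. n23.depth = 7  [terminal]
51. n0.lab = 29  [B.tag + 36]
52. n0.val = true  [true]

4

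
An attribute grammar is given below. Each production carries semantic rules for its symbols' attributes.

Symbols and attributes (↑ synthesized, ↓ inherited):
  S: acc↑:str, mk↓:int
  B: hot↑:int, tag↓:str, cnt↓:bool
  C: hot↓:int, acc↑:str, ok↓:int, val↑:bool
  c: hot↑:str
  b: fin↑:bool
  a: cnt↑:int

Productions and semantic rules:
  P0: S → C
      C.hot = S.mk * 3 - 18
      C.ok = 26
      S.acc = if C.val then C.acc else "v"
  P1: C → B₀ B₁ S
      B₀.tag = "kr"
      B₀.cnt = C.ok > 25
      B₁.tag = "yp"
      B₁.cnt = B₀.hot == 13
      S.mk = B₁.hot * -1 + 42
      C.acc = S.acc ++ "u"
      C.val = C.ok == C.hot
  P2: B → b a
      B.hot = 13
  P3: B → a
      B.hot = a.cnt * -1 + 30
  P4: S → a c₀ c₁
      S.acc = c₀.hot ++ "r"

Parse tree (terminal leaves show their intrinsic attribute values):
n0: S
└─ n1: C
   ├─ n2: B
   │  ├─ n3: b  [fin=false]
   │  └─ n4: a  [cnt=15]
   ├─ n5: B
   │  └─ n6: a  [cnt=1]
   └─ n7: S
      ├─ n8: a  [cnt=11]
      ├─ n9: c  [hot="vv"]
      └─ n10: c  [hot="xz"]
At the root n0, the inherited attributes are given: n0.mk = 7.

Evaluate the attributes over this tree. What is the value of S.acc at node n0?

"v"

1. n0.mk = 7  [given at root]
2. n1.hot = 3  [S.mk * 3 - 18]
3. n1.ok = 26  [26]
4. n2.tag = "kr"  ["kr"]
5. n2.cnt = true  [C.ok > 25]
6. n3.fin = false  [terminal]
7. n4.cnt = 15  [terminal]
8. n2.hot = 13  [13]
9. n5.tag = "yp"  ["yp"]
10. n5.cnt = true  [B₀.hot == 13]
11. n6.cnt = 1  [terminal]
12. n5.hot = 29  [a.cnt * -1 + 30]
13. n7.mk = 13  [B₁.hot * -1 + 42]
14. n8.cnt = 11  [terminal]
15. n9.hot = "vv"  [terminal]
16. n10.hot = "xz"  [terminal]
17. n7.acc = "vvr"  [c₀.hot ++ "r"]
18. n1.acc = "vvru"  [S.acc ++ "u"]
19. n1.val = false  [C.ok == C.hot]
20. n0.acc = "v"  [if C.val then C.acc else "v"]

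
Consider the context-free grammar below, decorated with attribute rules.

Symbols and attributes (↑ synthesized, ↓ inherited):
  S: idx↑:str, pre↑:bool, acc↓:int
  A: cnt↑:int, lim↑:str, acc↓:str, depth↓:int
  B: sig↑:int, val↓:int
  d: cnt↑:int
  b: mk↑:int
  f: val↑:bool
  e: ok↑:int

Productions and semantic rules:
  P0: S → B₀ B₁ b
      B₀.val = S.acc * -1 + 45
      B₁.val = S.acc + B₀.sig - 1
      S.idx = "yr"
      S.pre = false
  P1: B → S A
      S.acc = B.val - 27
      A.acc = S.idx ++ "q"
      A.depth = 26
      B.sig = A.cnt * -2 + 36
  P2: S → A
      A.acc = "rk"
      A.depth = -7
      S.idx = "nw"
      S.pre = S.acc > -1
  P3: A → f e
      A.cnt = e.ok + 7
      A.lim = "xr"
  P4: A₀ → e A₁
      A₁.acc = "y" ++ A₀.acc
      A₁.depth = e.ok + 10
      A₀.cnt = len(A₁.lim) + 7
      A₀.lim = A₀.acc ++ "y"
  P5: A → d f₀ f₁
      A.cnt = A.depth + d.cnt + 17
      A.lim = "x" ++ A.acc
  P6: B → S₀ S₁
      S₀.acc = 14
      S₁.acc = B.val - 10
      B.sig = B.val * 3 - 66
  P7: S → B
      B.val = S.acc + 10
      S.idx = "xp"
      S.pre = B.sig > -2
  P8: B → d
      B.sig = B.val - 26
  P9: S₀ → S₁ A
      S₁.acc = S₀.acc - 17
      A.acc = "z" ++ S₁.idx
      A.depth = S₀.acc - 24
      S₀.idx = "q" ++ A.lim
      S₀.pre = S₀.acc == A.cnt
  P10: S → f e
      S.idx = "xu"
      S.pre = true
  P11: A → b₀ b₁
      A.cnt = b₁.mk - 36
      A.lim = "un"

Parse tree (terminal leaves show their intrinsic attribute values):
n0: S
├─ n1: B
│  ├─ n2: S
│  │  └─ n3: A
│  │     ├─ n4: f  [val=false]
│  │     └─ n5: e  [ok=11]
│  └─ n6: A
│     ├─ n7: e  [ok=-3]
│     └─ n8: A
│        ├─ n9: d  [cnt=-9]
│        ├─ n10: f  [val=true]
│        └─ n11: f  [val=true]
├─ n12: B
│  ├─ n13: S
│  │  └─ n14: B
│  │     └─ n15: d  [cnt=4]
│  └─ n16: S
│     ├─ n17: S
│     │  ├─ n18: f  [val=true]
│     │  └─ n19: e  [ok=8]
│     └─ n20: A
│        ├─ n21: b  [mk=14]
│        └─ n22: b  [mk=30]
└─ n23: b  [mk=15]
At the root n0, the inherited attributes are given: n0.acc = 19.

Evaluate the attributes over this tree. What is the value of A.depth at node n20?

-4

1. n0.acc = 19  [given at root]
2. n1.val = 26  [S.acc * -1 + 45]
3. n2.acc = -1  [B.val - 27]
4. n3.acc = "rk"  ["rk"]
5. n3.depth = -7  [-7]
6. n4.val = false  [terminal]
7. n5.ok = 11  [terminal]
8. n3.cnt = 18  [e.ok + 7]
9. n3.lim = "xr"  ["xr"]
10. n2.idx = "nw"  ["nw"]
11. n2.pre = false  [S.acc > -1]
12. n6.acc = "nwq"  [S.idx ++ "q"]
13. n6.depth = 26  [26]
14. n7.ok = -3  [terminal]
15. n8.acc = "ynwq"  ["y" ++ A₀.acc]
16. n8.depth = 7  [e.ok + 10]
17. n9.cnt = -9  [terminal]
18. n10.val = true  [terminal]
19. n11.val = true  [terminal]
20. n8.cnt = 15  [A.depth + d.cnt + 17]
21. n8.lim = "xynwq"  ["x" ++ A.acc]
22. n6.cnt = 12  [len(A₁.lim) + 7]
23. n6.lim = "nwqy"  [A₀.acc ++ "y"]
24. n1.sig = 12  [A.cnt * -2 + 36]
25. n12.val = 30  [S.acc + B₀.sig - 1]
26. n13.acc = 14  [14]
27. n14.val = 24  [S.acc + 10]
28. n15.cnt = 4  [terminal]
29. n14.sig = -2  [B.val - 26]
30. n13.idx = "xp"  ["xp"]
31. n13.pre = false  [B.sig > -2]
32. n16.acc = 20  [B.val - 10]
33. n17.acc = 3  [S₀.acc - 17]
34. n18.val = true  [terminal]
35. n19.ok = 8  [terminal]
36. n17.idx = "xu"  ["xu"]
37. n17.pre = true  [true]
38. n20.acc = "zxu"  ["z" ++ S₁.idx]
39. n20.depth = -4  [S₀.acc - 24]
40. n21.mk = 14  [terminal]
41. n22.mk = 30  [terminal]
42. n20.cnt = -6  [b₁.mk - 36]
43. n20.lim = "un"  ["un"]
44. n16.idx = "qun"  ["q" ++ A.lim]
45. n16.pre = false  [S₀.acc == A.cnt]
46. n12.sig = 24  [B.val * 3 - 66]
47. n23.mk = 15  [terminal]
48. n0.idx = "yr"  ["yr"]
49. n0.pre = false  [false]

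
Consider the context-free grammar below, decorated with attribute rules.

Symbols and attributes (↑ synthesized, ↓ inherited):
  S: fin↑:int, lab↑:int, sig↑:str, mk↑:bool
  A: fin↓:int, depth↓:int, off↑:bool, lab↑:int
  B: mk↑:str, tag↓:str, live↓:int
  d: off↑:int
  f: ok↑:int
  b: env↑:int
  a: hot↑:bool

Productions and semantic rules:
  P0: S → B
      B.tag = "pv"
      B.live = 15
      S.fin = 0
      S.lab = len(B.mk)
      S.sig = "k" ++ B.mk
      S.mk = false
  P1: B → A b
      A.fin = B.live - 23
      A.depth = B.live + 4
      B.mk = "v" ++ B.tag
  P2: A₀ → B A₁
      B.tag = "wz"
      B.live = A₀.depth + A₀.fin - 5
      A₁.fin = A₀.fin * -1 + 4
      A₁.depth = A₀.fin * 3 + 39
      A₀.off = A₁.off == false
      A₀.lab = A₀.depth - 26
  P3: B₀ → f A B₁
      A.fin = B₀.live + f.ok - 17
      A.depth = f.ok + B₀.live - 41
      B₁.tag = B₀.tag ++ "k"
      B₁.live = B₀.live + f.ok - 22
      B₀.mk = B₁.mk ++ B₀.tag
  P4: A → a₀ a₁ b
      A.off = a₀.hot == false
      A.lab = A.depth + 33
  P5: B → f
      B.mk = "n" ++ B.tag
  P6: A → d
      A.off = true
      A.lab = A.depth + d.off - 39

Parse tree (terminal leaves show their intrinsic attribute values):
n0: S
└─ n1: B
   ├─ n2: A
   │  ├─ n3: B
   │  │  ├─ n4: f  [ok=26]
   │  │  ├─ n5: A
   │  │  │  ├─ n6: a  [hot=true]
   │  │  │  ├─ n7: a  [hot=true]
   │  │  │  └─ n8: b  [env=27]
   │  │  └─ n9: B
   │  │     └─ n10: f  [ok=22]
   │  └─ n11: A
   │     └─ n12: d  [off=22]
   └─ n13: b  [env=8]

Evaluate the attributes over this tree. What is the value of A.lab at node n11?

1. n1.tag = "pv"  ["pv"]
2. n1.live = 15  [15]
3. n2.fin = -8  [B.live - 23]
4. n2.depth = 19  [B.live + 4]
5. n3.tag = "wz"  ["wz"]
6. n3.live = 6  [A₀.depth + A₀.fin - 5]
7. n4.ok = 26  [terminal]
8. n5.fin = 15  [B₀.live + f.ok - 17]
9. n5.depth = -9  [f.ok + B₀.live - 41]
10. n6.hot = true  [terminal]
11. n7.hot = true  [terminal]
12. n8.env = 27  [terminal]
13. n5.off = false  [a₀.hot == false]
14. n5.lab = 24  [A.depth + 33]
15. n9.tag = "wzk"  [B₀.tag ++ "k"]
16. n9.live = 10  [B₀.live + f.ok - 22]
17. n10.ok = 22  [terminal]
18. n9.mk = "nwzk"  ["n" ++ B.tag]
19. n3.mk = "nwzkwz"  [B₁.mk ++ B₀.tag]
20. n11.fin = 12  [A₀.fin * -1 + 4]
21. n11.depth = 15  [A₀.fin * 3 + 39]
22. n12.off = 22  [terminal]
23. n11.off = true  [true]
24. n11.lab = -2  [A.depth + d.off - 39]
25. n2.off = false  [A₁.off == false]
26. n2.lab = -7  [A₀.depth - 26]
27. n13.env = 8  [terminal]
28. n1.mk = "vpv"  ["v" ++ B.tag]
29. n0.fin = 0  [0]
30. n0.lab = 3  [len(B.mk)]
31. n0.sig = "kvpv"  ["k" ++ B.mk]
32. n0.mk = false  [false]

-2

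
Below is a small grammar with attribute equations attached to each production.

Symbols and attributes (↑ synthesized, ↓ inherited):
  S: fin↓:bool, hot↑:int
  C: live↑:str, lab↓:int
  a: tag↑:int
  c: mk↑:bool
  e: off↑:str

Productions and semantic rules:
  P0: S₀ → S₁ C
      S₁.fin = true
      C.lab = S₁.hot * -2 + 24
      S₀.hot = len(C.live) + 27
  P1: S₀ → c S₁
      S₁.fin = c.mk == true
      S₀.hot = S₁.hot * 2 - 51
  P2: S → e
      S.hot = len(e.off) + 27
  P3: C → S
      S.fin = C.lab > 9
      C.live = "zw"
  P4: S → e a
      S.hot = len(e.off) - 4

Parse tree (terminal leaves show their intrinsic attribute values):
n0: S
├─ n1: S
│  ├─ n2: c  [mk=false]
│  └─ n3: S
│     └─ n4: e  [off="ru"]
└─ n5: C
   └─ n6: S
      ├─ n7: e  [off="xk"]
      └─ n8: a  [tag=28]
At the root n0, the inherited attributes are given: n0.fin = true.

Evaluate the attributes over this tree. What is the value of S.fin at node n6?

true

1. n0.fin = true  [given at root]
2. n1.fin = true  [true]
3. n2.mk = false  [terminal]
4. n3.fin = false  [c.mk == true]
5. n4.off = "ru"  [terminal]
6. n3.hot = 29  [len(e.off) + 27]
7. n1.hot = 7  [S₁.hot * 2 - 51]
8. n5.lab = 10  [S₁.hot * -2 + 24]
9. n6.fin = true  [C.lab > 9]
10. n7.off = "xk"  [terminal]
11. n8.tag = 28  [terminal]
12. n6.hot = -2  [len(e.off) - 4]
13. n5.live = "zw"  ["zw"]
14. n0.hot = 29  [len(C.live) + 27]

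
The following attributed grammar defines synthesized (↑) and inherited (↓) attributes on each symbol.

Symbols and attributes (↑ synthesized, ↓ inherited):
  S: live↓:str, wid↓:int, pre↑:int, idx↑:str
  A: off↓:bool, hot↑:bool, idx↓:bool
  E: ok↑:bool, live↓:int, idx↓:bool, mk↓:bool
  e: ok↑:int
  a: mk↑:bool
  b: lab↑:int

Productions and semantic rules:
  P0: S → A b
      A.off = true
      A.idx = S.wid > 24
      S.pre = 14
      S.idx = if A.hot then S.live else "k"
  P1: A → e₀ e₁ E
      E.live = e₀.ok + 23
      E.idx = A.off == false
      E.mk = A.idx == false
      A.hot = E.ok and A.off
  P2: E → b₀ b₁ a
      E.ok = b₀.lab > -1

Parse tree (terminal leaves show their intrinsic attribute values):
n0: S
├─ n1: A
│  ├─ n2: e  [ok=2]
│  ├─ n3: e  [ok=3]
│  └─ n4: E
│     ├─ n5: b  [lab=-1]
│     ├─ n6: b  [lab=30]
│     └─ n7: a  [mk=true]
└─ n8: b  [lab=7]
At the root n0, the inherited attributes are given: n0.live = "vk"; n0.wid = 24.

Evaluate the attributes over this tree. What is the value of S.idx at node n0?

"k"

1. n0.live = "vk"  [given at root]
2. n0.wid = 24  [given at root]
3. n1.off = true  [true]
4. n1.idx = false  [S.wid > 24]
5. n2.ok = 2  [terminal]
6. n3.ok = 3  [terminal]
7. n4.live = 25  [e₀.ok + 23]
8. n4.idx = false  [A.off == false]
9. n4.mk = true  [A.idx == false]
10. n5.lab = -1  [terminal]
11. n6.lab = 30  [terminal]
12. n7.mk = true  [terminal]
13. n4.ok = false  [b₀.lab > -1]
14. n1.hot = false  [E.ok and A.off]
15. n8.lab = 7  [terminal]
16. n0.pre = 14  [14]
17. n0.idx = "k"  [if A.hot then S.live else "k"]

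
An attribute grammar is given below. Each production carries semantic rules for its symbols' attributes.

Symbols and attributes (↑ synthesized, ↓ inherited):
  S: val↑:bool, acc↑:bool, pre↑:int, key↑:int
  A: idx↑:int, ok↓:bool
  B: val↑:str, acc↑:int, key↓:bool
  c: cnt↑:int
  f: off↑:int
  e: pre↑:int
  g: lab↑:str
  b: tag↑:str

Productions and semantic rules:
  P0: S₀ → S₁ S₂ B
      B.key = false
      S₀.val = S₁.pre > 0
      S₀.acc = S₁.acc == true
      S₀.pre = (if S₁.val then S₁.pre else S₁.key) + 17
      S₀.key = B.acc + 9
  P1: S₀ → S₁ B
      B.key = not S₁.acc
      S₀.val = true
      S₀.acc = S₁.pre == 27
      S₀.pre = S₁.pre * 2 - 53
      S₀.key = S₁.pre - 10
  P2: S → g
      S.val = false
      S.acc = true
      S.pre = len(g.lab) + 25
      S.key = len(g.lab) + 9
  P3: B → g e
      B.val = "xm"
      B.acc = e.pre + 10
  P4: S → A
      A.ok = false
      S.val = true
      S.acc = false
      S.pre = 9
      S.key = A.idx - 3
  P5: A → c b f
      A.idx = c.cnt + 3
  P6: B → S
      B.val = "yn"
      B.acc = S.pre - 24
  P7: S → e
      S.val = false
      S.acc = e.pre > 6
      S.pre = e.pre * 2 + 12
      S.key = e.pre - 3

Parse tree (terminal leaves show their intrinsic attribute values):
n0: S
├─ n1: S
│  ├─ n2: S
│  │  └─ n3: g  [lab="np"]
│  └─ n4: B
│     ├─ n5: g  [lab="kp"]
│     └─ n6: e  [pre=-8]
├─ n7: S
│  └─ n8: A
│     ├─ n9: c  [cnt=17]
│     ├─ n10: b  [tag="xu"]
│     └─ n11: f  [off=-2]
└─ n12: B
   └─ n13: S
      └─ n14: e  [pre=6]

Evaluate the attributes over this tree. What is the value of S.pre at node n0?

18

1. n3.lab = "np"  [terminal]
2. n2.val = false  [false]
3. n2.acc = true  [true]
4. n2.pre = 27  [len(g.lab) + 25]
5. n2.key = 11  [len(g.lab) + 9]
6. n4.key = false  [not S₁.acc]
7. n5.lab = "kp"  [terminal]
8. n6.pre = -8  [terminal]
9. n4.val = "xm"  ["xm"]
10. n4.acc = 2  [e.pre + 10]
11. n1.val = true  [true]
12. n1.acc = true  [S₁.pre == 27]
13. n1.pre = 1  [S₁.pre * 2 - 53]
14. n1.key = 17  [S₁.pre - 10]
15. n8.ok = false  [false]
16. n9.cnt = 17  [terminal]
17. n10.tag = "xu"  [terminal]
18. n11.off = -2  [terminal]
19. n8.idx = 20  [c.cnt + 3]
20. n7.val = true  [true]
21. n7.acc = false  [false]
22. n7.pre = 9  [9]
23. n7.key = 17  [A.idx - 3]
24. n12.key = false  [false]
25. n14.pre = 6  [terminal]
26. n13.val = false  [false]
27. n13.acc = false  [e.pre > 6]
28. n13.pre = 24  [e.pre * 2 + 12]
29. n13.key = 3  [e.pre - 3]
30. n12.val = "yn"  ["yn"]
31. n12.acc = 0  [S.pre - 24]
32. n0.val = true  [S₁.pre > 0]
33. n0.acc = true  [S₁.acc == true]
34. n0.pre = 18  [(if S₁.val then S₁.pre else S₁.key) + 17]
35. n0.key = 9  [B.acc + 9]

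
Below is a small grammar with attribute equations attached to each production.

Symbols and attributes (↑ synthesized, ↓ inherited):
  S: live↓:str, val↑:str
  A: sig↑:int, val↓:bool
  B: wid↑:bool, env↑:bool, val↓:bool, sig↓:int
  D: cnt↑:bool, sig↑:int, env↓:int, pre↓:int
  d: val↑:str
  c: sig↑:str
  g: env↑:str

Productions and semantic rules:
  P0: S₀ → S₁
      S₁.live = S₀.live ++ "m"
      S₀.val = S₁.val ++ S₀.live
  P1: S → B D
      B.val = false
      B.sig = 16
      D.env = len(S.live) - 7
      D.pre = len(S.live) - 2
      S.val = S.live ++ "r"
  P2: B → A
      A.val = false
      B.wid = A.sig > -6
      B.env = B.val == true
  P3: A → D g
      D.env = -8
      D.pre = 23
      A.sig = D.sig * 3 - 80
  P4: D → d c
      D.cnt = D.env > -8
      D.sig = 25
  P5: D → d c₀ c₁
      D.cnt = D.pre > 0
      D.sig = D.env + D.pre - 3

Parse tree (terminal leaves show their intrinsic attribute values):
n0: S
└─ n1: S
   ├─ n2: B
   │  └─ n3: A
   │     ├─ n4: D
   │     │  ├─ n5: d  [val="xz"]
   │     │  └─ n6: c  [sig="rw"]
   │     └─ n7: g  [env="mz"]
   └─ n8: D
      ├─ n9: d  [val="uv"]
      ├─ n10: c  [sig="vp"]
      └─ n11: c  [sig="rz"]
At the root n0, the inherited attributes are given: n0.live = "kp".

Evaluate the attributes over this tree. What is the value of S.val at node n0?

1. n0.live = "kp"  [given at root]
2. n1.live = "kpm"  [S₀.live ++ "m"]
3. n2.val = false  [false]
4. n2.sig = 16  [16]
5. n3.val = false  [false]
6. n4.env = -8  [-8]
7. n4.pre = 23  [23]
8. n5.val = "xz"  [terminal]
9. n6.sig = "rw"  [terminal]
10. n4.cnt = false  [D.env > -8]
11. n4.sig = 25  [25]
12. n7.env = "mz"  [terminal]
13. n3.sig = -5  [D.sig * 3 - 80]
14. n2.wid = true  [A.sig > -6]
15. n2.env = false  [B.val == true]
16. n8.env = -4  [len(S.live) - 7]
17. n8.pre = 1  [len(S.live) - 2]
18. n9.val = "uv"  [terminal]
19. n10.sig = "vp"  [terminal]
20. n11.sig = "rz"  [terminal]
21. n8.cnt = true  [D.pre > 0]
22. n8.sig = -6  [D.env + D.pre - 3]
23. n1.val = "kpmr"  [S.live ++ "r"]
24. n0.val = "kpmrkp"  [S₁.val ++ S₀.live]

"kpmrkp"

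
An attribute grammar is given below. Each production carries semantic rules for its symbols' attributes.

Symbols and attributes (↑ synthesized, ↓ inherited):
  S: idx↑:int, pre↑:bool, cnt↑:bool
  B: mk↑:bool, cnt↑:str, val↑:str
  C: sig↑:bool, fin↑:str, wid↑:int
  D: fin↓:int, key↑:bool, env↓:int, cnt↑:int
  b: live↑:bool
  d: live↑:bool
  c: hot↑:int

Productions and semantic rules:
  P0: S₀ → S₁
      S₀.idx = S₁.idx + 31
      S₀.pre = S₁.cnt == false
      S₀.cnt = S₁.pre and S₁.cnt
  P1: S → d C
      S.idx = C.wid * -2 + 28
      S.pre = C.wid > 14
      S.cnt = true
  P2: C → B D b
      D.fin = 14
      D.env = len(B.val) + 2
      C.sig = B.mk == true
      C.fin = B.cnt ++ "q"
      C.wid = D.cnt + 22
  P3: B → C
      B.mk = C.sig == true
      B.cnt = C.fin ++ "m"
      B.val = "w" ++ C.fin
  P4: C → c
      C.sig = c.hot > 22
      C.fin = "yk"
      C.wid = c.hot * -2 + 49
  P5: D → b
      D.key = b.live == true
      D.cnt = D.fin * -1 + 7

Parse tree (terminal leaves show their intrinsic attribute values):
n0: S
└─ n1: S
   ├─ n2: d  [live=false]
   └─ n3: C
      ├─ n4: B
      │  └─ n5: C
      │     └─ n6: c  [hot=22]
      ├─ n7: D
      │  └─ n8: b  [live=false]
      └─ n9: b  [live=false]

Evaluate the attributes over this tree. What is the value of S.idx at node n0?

29

1. n2.live = false  [terminal]
2. n6.hot = 22  [terminal]
3. n5.sig = false  [c.hot > 22]
4. n5.fin = "yk"  ["yk"]
5. n5.wid = 5  [c.hot * -2 + 49]
6. n4.mk = false  [C.sig == true]
7. n4.cnt = "ykm"  [C.fin ++ "m"]
8. n4.val = "wyk"  ["w" ++ C.fin]
9. n7.fin = 14  [14]
10. n7.env = 5  [len(B.val) + 2]
11. n8.live = false  [terminal]
12. n7.key = false  [b.live == true]
13. n7.cnt = -7  [D.fin * -1 + 7]
14. n9.live = false  [terminal]
15. n3.sig = false  [B.mk == true]
16. n3.fin = "ykmq"  [B.cnt ++ "q"]
17. n3.wid = 15  [D.cnt + 22]
18. n1.idx = -2  [C.wid * -2 + 28]
19. n1.pre = true  [C.wid > 14]
20. n1.cnt = true  [true]
21. n0.idx = 29  [S₁.idx + 31]
22. n0.pre = false  [S₁.cnt == false]
23. n0.cnt = true  [S₁.pre and S₁.cnt]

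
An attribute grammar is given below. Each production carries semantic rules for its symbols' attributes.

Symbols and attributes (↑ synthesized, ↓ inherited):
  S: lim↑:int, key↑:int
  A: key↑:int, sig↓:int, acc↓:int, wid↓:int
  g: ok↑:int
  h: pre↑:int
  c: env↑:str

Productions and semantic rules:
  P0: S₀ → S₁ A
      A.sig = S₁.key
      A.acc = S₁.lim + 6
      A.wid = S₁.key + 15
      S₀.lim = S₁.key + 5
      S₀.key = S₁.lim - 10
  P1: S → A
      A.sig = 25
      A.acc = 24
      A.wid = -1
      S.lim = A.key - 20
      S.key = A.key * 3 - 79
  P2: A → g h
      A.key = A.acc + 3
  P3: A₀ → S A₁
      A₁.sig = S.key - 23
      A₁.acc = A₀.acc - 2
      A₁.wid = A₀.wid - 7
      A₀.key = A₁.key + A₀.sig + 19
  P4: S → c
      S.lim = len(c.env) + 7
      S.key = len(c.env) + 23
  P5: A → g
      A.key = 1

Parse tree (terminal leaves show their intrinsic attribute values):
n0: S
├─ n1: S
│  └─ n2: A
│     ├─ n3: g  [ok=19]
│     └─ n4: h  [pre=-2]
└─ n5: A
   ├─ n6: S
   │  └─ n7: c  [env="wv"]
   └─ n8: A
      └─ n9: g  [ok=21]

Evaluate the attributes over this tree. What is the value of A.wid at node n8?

1. n2.sig = 25  [25]
2. n2.acc = 24  [24]
3. n2.wid = -1  [-1]
4. n3.ok = 19  [terminal]
5. n4.pre = -2  [terminal]
6. n2.key = 27  [A.acc + 3]
7. n1.lim = 7  [A.key - 20]
8. n1.key = 2  [A.key * 3 - 79]
9. n5.sig = 2  [S₁.key]
10. n5.acc = 13  [S₁.lim + 6]
11. n5.wid = 17  [S₁.key + 15]
12. n7.env = "wv"  [terminal]
13. n6.lim = 9  [len(c.env) + 7]
14. n6.key = 25  [len(c.env) + 23]
15. n8.sig = 2  [S.key - 23]
16. n8.acc = 11  [A₀.acc - 2]
17. n8.wid = 10  [A₀.wid - 7]
18. n9.ok = 21  [terminal]
19. n8.key = 1  [1]
20. n5.key = 22  [A₁.key + A₀.sig + 19]
21. n0.lim = 7  [S₁.key + 5]
22. n0.key = -3  [S₁.lim - 10]

10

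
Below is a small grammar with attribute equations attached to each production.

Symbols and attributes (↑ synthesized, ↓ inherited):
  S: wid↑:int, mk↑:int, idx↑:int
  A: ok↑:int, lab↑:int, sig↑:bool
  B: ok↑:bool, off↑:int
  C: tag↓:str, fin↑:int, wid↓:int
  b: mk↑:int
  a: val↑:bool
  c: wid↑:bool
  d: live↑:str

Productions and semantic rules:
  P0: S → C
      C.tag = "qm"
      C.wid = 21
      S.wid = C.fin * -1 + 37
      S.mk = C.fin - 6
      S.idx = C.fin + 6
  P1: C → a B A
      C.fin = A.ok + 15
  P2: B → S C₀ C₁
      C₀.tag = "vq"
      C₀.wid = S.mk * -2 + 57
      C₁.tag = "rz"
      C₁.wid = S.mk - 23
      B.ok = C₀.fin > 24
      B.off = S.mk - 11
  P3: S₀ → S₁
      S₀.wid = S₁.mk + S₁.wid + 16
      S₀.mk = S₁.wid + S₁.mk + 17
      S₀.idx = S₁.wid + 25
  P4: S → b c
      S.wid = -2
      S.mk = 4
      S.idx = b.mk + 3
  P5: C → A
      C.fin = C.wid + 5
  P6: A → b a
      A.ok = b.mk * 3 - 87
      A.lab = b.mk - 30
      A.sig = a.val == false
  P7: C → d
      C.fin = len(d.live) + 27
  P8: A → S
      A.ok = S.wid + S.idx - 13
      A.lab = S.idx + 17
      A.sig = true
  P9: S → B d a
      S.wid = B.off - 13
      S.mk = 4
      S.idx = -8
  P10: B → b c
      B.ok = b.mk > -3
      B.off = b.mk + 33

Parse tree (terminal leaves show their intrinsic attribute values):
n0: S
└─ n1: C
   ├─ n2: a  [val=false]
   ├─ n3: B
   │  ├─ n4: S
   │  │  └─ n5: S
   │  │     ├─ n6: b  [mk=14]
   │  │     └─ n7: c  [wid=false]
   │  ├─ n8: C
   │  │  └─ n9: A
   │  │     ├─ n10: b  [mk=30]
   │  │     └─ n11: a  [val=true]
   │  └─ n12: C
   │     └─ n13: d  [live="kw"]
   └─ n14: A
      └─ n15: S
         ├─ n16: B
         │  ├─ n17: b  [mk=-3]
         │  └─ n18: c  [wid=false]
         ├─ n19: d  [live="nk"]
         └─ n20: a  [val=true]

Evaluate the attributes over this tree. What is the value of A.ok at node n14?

-4

1. n1.tag = "qm"  ["qm"]
2. n1.wid = 21  [21]
3. n2.val = false  [terminal]
4. n6.mk = 14  [terminal]
5. n7.wid = false  [terminal]
6. n5.wid = -2  [-2]
7. n5.mk = 4  [4]
8. n5.idx = 17  [b.mk + 3]
9. n4.wid = 18  [S₁.mk + S₁.wid + 16]
10. n4.mk = 19  [S₁.wid + S₁.mk + 17]
11. n4.idx = 23  [S₁.wid + 25]
12. n8.tag = "vq"  ["vq"]
13. n8.wid = 19  [S.mk * -2 + 57]
14. n10.mk = 30  [terminal]
15. n11.val = true  [terminal]
16. n9.ok = 3  [b.mk * 3 - 87]
17. n9.lab = 0  [b.mk - 30]
18. n9.sig = false  [a.val == false]
19. n8.fin = 24  [C.wid + 5]
20. n12.tag = "rz"  ["rz"]
21. n12.wid = -4  [S.mk - 23]
22. n13.live = "kw"  [terminal]
23. n12.fin = 29  [len(d.live) + 27]
24. n3.ok = false  [C₀.fin > 24]
25. n3.off = 8  [S.mk - 11]
26. n17.mk = -3  [terminal]
27. n18.wid = false  [terminal]
28. n16.ok = false  [b.mk > -3]
29. n16.off = 30  [b.mk + 33]
30. n19.live = "nk"  [terminal]
31. n20.val = true  [terminal]
32. n15.wid = 17  [B.off - 13]
33. n15.mk = 4  [4]
34. n15.idx = -8  [-8]
35. n14.ok = -4  [S.wid + S.idx - 13]
36. n14.lab = 9  [S.idx + 17]
37. n14.sig = true  [true]
38. n1.fin = 11  [A.ok + 15]
39. n0.wid = 26  [C.fin * -1 + 37]
40. n0.mk = 5  [C.fin - 6]
41. n0.idx = 17  [C.fin + 6]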